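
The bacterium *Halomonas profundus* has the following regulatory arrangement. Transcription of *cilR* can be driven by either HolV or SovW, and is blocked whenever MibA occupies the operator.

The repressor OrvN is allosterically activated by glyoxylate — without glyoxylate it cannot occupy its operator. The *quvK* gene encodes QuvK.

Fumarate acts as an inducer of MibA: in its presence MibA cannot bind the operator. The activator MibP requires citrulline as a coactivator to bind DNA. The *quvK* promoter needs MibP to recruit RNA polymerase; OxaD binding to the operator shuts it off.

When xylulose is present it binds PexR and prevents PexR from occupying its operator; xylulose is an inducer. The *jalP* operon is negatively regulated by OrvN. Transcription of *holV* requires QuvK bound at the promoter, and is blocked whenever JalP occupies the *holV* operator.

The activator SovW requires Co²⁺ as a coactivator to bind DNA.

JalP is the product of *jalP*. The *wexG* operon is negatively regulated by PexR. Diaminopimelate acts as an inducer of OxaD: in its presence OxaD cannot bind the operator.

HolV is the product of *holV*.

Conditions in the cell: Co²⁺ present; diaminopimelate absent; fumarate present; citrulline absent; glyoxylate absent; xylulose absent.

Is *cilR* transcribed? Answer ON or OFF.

Glyoxylate is absent, so OrvN is inactive.
With no repressor bound, *jalP* is transcribed.
So JalP is produced and active.
Citrulline is absent, so MibP is inactive.
Diaminopimelate is absent, so OxaD is active.
With repressor OxaD bound, *quvK* is not transcribed.
So QuvK is not produced.
With repressor JalP bound, *holV* is not transcribed.
So HolV is not produced.
Fumarate is present, so MibA is inactive.
Co²⁺ is present, so SovW is active.
Activator SovW is present, so *cilR* is transcribed.

ON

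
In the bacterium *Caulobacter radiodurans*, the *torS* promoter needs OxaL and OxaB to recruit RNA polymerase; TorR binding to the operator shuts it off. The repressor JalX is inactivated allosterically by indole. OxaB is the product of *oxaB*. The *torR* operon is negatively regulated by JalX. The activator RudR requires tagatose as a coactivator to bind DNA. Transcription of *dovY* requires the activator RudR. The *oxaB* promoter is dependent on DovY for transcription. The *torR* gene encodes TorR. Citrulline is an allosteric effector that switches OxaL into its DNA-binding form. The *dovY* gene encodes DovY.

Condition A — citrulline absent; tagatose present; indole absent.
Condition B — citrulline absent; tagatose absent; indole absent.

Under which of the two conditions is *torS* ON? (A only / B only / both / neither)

neither

Condition A:
Citrulline is absent, so OxaL is inactive.
Tagatose is present, so RudR is active.
No repressor is bound and RudR is active, so *dovY* is transcribed.
So DovY is produced and active.
No repressor is bound and DovY is active, so *oxaB* is transcribed.
So OxaB is produced and active.
Indole is absent, so JalX is active.
With repressor JalX bound, *torR* is not transcribed.
So TorR is not produced.
Required activator OxaL is absent, so *torS* is not transcribed.
→ *torS* is OFF in A.
Condition B:
Citrulline is absent, so OxaL is inactive.
Tagatose is absent, so RudR is inactive.
Required activator RudR is absent, so *dovY* is not transcribed.
So DovY is not produced.
Required activator DovY is absent, so *oxaB* is not transcribed.
So OxaB is not produced.
Indole is absent, so JalX is active.
With repressor JalX bound, *torR* is not transcribed.
So TorR is not produced.
Required activator OxaL is absent, so *torS* is not transcribed.
→ *torS* is OFF in B.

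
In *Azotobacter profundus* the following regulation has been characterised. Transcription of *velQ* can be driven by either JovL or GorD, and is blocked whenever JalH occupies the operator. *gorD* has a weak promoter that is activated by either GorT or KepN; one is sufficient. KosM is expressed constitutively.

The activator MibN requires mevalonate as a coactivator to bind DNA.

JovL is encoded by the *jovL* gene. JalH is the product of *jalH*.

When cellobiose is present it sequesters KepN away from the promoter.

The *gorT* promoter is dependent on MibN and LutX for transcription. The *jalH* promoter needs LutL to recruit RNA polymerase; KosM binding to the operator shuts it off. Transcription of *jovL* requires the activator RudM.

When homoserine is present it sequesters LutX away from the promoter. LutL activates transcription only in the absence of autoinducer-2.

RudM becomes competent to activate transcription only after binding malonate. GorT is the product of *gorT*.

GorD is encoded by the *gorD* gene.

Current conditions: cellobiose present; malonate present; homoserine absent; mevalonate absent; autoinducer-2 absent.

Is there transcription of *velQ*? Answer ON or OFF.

Autoinducer-2 is absent, so LutL is active.
KosM is produced constitutively and is active.
With repressor KosM bound, *jalH* is not transcribed.
So JalH is not produced.
Malonate is present, so RudM is active.
No repressor is bound and RudM is active, so *jovL* is transcribed.
So JovL is produced and active.
Mevalonate is absent, so MibN is inactive.
Homoserine is absent, so LutX is active.
Required activator MibN is absent, so *gorT* is not transcribed.
So GorT is not produced.
Cellobiose is present, so KepN is inactive.
No activator is available at the *gorD* promoter, so *gorD* is not transcribed.
So GorD is not produced.
Activator JovL is present, so *velQ* is transcribed.

ON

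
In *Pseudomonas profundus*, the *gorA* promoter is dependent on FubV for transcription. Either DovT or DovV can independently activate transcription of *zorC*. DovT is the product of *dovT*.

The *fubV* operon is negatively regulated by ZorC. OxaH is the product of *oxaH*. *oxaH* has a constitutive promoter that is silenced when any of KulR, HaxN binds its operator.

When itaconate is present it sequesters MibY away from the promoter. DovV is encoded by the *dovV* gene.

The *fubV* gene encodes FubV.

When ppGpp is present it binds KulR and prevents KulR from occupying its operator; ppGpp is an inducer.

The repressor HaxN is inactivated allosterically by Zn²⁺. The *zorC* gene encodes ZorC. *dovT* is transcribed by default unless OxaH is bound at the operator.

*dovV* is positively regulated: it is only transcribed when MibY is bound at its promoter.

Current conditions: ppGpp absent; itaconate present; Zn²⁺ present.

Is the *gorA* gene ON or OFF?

OFF

ppGpp is absent, so KulR is active.
Zn²⁺ is present, so HaxN is inactive.
With repressor KulR bound, *oxaH* is not transcribed.
So OxaH is not produced.
With no repressor bound, *dovT* is transcribed.
So DovT is produced and active.
Itaconate is present, so MibY is inactive.
Required activator MibY is absent, so *dovV* is not transcribed.
So DovV is not produced.
Activator DovT is present, so *zorC* is transcribed.
So ZorC is produced and active.
With repressor ZorC bound, *fubV* is not transcribed.
So FubV is not produced.
Required activator FubV is absent, so *gorA* is not transcribed.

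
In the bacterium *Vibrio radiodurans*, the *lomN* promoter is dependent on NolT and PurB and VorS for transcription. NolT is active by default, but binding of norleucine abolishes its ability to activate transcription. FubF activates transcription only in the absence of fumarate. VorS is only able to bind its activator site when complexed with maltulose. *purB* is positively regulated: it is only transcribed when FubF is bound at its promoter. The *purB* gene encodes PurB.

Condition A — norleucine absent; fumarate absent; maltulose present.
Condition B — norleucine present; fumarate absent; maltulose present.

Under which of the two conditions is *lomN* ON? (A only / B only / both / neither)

A only

Condition A:
Norleucine is absent, so NolT is active.
Fumarate is absent, so FubF is active.
No repressor is bound and FubF is active, so *purB* is transcribed.
So PurB is produced and active.
Maltulose is present, so VorS is active.
No repressor is bound and NolT and PurB and VorS are active, so *lomN* is transcribed.
→ *lomN* is ON in A.
Condition B:
Norleucine is present, so NolT is inactive.
Fumarate is absent, so FubF is active.
No repressor is bound and FubF is active, so *purB* is transcribed.
So PurB is produced and active.
Maltulose is present, so VorS is active.
Required activator NolT is absent, so *lomN* is not transcribed.
→ *lomN* is OFF in B.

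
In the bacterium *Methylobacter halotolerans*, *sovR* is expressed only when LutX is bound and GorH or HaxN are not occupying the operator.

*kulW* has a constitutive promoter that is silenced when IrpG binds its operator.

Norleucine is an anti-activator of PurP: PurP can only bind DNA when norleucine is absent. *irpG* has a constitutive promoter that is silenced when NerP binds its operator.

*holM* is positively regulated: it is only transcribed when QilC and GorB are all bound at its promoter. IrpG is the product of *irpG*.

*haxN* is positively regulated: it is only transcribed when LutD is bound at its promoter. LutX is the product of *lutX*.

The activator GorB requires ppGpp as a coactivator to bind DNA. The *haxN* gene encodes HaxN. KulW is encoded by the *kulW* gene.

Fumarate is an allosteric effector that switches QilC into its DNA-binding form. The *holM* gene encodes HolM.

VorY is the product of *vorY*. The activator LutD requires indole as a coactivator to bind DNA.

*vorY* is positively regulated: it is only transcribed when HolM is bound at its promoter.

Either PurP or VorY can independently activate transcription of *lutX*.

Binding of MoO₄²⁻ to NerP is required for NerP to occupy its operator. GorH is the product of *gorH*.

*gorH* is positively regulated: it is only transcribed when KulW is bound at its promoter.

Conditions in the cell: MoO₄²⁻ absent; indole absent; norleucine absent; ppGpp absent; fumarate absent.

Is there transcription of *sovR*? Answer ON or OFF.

ON

MoO₄²⁻ is absent, so NerP is inactive.
With no repressor bound, *irpG* is transcribed.
So IrpG is produced and active.
With repressor IrpG bound, *kulW* is not transcribed.
So KulW is not produced.
Required activator KulW is absent, so *gorH* is not transcribed.
So GorH is not produced.
Norleucine is absent, so PurP is active.
Fumarate is absent, so QilC is inactive.
ppGpp is absent, so GorB is inactive.
Required activator QilC is absent, so *holM* is not transcribed.
So HolM is not produced.
Required activator HolM is absent, so *vorY* is not transcribed.
So VorY is not produced.
Activator PurP is present, so *lutX* is transcribed.
So LutX is produced and active.
Indole is absent, so LutD is inactive.
Required activator LutD is absent, so *haxN* is not transcribed.
So HaxN is not produced.
No repressor is bound and LutX is active, so *sovR* is transcribed.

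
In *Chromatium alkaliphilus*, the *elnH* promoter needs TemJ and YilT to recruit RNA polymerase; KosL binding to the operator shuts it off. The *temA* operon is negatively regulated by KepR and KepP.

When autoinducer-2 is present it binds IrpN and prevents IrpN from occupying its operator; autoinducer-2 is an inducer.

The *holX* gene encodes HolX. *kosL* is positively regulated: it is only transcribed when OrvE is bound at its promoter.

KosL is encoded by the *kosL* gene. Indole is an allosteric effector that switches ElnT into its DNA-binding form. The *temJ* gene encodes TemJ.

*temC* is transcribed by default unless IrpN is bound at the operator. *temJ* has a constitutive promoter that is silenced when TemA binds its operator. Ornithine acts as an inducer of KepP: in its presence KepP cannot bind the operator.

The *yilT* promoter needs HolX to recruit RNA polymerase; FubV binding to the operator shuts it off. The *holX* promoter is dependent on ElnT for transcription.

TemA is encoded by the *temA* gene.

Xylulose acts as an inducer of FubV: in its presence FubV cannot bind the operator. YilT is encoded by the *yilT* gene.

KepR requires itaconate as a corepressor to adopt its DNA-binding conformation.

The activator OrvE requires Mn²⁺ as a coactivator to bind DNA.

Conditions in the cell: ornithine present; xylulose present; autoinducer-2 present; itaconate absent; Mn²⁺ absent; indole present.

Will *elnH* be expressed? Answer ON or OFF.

OFF

Itaconate is absent, so KepR is inactive.
Ornithine is present, so KepP is inactive.
With no repressor bound, *temA* is transcribed.
So TemA is produced and active.
With repressor TemA bound, *temJ* is not transcribed.
So TemJ is not produced.
Mn²⁺ is absent, so OrvE is inactive.
Required activator OrvE is absent, so *kosL* is not transcribed.
So KosL is not produced.
Xylulose is present, so FubV is inactive.
Indole is present, so ElnT is active.
No repressor is bound and ElnT is active, so *holX* is transcribed.
So HolX is produced and active.
No repressor is bound and HolX is active, so *yilT* is transcribed.
So YilT is produced and active.
Required activator TemJ is absent, so *elnH* is not transcribed.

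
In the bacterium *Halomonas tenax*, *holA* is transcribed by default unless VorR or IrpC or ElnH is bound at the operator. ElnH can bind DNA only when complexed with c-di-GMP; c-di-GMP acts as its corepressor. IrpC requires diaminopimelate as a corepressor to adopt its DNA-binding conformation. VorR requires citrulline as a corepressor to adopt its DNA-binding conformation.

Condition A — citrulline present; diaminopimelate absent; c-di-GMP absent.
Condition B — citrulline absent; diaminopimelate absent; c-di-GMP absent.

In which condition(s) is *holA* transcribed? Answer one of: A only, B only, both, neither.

Condition A:
Citrulline is present, so VorR is active.
Diaminopimelate is absent, so IrpC is inactive.
c-di-GMP is absent, so ElnH is inactive.
With repressor VorR bound, *holA* is not transcribed.
→ *holA* is OFF in A.
Condition B:
Citrulline is absent, so VorR is inactive.
Diaminopimelate is absent, so IrpC is inactive.
c-di-GMP is absent, so ElnH is inactive.
With no repressor bound, *holA* is transcribed.
→ *holA* is ON in B.

B only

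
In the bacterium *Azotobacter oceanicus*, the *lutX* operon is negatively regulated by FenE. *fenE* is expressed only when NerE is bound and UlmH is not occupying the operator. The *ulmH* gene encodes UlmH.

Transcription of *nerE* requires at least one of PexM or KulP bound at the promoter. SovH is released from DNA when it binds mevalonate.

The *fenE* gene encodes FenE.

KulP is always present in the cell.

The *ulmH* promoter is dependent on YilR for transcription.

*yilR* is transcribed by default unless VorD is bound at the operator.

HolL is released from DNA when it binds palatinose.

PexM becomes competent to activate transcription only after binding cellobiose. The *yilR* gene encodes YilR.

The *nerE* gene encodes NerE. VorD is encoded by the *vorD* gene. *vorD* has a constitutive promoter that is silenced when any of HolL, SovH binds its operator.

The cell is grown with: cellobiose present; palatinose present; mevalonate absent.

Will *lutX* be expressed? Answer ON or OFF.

ON

Palatinose is present, so HolL is inactive.
Mevalonate is absent, so SovH is active.
With repressor SovH bound, *vorD* is not transcribed.
So VorD is not produced.
With no repressor bound, *yilR* is transcribed.
So YilR is produced and active.
No repressor is bound and YilR is active, so *ulmH* is transcribed.
So UlmH is produced and active.
Cellobiose is present, so PexM is active.
KulP is produced constitutively and is active.
Activator PexM is present, so *nerE* is transcribed.
So NerE is produced and active.
With repressor UlmH bound, *fenE* is not transcribed.
So FenE is not produced.
With no repressor bound, *lutX* is transcribed.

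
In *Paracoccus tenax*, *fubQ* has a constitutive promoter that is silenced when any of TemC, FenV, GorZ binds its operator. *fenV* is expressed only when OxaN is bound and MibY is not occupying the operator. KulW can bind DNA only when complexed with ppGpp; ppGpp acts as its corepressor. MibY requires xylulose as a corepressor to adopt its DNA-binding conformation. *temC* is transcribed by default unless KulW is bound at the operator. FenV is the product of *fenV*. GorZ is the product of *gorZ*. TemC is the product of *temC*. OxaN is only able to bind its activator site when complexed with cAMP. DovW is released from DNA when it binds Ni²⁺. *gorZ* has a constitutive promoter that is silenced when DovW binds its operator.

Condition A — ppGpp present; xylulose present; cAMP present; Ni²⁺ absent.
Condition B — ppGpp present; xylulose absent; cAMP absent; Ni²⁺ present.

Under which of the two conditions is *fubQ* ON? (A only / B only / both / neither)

Condition A:
ppGpp is present, so KulW is active.
With repressor KulW bound, *temC* is not transcribed.
So TemC is not produced.
Xylulose is present, so MibY is active.
cAMP is present, so OxaN is active.
With repressor MibY bound, *fenV* is not transcribed.
So FenV is not produced.
Ni²⁺ is absent, so DovW is active.
With repressor DovW bound, *gorZ* is not transcribed.
So GorZ is not produced.
With no repressor bound, *fubQ* is transcribed.
→ *fubQ* is ON in A.
Condition B:
ppGpp is present, so KulW is active.
With repressor KulW bound, *temC* is not transcribed.
So TemC is not produced.
Xylulose is absent, so MibY is inactive.
cAMP is absent, so OxaN is inactive.
Required activator OxaN is absent, so *fenV* is not transcribed.
So FenV is not produced.
Ni²⁺ is present, so DovW is inactive.
With no repressor bound, *gorZ* is transcribed.
So GorZ is produced and active.
With repressor GorZ bound, *fubQ* is not transcribed.
→ *fubQ* is OFF in B.

A only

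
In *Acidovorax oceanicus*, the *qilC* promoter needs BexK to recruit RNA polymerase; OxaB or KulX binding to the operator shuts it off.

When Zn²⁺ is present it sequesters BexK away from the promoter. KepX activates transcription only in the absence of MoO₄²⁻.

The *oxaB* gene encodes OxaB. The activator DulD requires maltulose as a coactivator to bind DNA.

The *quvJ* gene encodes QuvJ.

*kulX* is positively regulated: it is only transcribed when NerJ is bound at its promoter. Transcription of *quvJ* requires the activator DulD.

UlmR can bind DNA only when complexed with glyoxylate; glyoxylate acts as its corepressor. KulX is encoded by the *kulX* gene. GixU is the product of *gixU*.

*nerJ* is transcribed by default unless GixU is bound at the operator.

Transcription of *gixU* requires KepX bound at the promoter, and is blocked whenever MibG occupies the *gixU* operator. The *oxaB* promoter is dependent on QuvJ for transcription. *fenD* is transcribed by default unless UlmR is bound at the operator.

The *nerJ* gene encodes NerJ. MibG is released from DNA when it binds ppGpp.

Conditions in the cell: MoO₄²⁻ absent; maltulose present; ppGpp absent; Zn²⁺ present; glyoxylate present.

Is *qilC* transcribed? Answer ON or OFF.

Maltulose is present, so DulD is active.
No repressor is bound and DulD is active, so *quvJ* is transcribed.
So QuvJ is produced and active.
No repressor is bound and QuvJ is active, so *oxaB* is transcribed.
So OxaB is produced and active.
MoO₄²⁻ is absent, so KepX is active.
ppGpp is absent, so MibG is active.
With repressor MibG bound, *gixU* is not transcribed.
So GixU is not produced.
With no repressor bound, *nerJ* is transcribed.
So NerJ is produced and active.
No repressor is bound and NerJ is active, so *kulX* is transcribed.
So KulX is produced and active.
Zn²⁺ is present, so BexK is inactive.
With repressor OxaB bound, *qilC* is not transcribed.

OFF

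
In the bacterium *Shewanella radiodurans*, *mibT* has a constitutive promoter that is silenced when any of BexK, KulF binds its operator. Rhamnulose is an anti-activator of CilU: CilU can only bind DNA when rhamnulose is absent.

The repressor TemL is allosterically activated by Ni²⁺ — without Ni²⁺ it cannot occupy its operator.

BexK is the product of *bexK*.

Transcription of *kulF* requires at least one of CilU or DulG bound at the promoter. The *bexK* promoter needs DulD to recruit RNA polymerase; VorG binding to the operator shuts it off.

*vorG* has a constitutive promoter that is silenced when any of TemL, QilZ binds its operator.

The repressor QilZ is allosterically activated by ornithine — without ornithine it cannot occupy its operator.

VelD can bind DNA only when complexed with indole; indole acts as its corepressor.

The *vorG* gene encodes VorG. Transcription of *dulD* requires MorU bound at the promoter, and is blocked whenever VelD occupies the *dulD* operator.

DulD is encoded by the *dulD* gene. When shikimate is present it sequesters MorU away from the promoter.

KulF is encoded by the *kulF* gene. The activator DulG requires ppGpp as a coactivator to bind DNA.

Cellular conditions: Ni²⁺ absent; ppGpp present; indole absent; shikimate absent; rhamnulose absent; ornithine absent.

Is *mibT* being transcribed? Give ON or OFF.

Shikimate is absent, so MorU is active.
Indole is absent, so VelD is inactive.
No repressor is bound and MorU is active, so *dulD* is transcribed.
So DulD is produced and active.
Ni²⁺ is absent, so TemL is inactive.
Ornithine is absent, so QilZ is inactive.
With no repressor bound, *vorG* is transcribed.
So VorG is produced and active.
With repressor VorG bound, *bexK* is not transcribed.
So BexK is not produced.
Rhamnulose is absent, so CilU is active.
ppGpp is present, so DulG is active.
Activator CilU is present, so *kulF* is transcribed.
So KulF is produced and active.
With repressor KulF bound, *mibT* is not transcribed.

OFF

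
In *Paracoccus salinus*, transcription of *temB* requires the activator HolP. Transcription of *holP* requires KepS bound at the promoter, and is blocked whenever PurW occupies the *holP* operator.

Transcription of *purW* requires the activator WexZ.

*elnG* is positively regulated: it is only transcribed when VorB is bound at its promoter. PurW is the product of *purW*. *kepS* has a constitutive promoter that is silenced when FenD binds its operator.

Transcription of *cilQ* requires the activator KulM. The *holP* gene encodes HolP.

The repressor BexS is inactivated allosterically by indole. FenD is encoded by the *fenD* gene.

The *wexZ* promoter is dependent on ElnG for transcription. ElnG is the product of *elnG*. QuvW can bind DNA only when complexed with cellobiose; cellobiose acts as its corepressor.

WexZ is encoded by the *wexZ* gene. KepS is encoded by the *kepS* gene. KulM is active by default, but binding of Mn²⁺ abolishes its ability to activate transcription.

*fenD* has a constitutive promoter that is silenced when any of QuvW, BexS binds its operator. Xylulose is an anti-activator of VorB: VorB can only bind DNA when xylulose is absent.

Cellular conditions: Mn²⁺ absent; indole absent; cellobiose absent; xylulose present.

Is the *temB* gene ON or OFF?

ON

Xylulose is present, so VorB is inactive.
Required activator VorB is absent, so *elnG* is not transcribed.
So ElnG is not produced.
Required activator ElnG is absent, so *wexZ* is not transcribed.
So WexZ is not produced.
Required activator WexZ is absent, so *purW* is not transcribed.
So PurW is not produced.
Cellobiose is absent, so QuvW is inactive.
Indole is absent, so BexS is active.
With repressor BexS bound, *fenD* is not transcribed.
So FenD is not produced.
With no repressor bound, *kepS* is transcribed.
So KepS is produced and active.
No repressor is bound and KepS is active, so *holP* is transcribed.
So HolP is produced and active.
No repressor is bound and HolP is active, so *temB* is transcribed.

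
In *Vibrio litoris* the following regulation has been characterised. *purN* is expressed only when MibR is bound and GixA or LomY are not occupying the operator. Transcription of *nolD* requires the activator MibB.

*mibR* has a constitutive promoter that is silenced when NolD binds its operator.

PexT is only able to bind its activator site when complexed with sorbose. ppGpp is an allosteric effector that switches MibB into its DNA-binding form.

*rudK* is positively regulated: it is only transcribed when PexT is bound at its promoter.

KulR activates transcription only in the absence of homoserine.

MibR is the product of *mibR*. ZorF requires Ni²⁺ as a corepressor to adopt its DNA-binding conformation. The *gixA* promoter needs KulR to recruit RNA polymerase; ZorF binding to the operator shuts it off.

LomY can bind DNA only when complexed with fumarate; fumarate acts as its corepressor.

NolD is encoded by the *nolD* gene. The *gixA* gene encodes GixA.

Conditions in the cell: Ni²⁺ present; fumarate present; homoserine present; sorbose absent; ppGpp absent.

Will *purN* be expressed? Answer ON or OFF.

OFF

ppGpp is absent, so MibB is inactive.
Required activator MibB is absent, so *nolD* is not transcribed.
So NolD is not produced.
With no repressor bound, *mibR* is transcribed.
So MibR is produced and active.
Homoserine is present, so KulR is inactive.
Ni²⁺ is present, so ZorF is active.
With repressor ZorF bound, *gixA* is not transcribed.
So GixA is not produced.
Fumarate is present, so LomY is active.
With repressor LomY bound, *purN* is not transcribed.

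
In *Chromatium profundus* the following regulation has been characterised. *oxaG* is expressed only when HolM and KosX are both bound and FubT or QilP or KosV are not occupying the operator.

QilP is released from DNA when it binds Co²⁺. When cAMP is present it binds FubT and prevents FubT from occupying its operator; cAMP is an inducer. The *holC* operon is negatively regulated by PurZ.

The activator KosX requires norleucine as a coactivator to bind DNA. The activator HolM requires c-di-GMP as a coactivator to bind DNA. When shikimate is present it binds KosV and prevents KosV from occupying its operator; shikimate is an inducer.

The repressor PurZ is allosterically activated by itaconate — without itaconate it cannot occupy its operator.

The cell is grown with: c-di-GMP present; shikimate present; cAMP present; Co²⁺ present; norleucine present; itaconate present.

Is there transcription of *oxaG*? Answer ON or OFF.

ON

cAMP is present, so FubT is inactive.
Co²⁺ is present, so QilP is inactive.
Shikimate is present, so KosV is inactive.
c-di-GMP is present, so HolM is active.
Norleucine is present, so KosX is active.
No repressor is bound and HolM and KosX are active, so *oxaG* is transcribed.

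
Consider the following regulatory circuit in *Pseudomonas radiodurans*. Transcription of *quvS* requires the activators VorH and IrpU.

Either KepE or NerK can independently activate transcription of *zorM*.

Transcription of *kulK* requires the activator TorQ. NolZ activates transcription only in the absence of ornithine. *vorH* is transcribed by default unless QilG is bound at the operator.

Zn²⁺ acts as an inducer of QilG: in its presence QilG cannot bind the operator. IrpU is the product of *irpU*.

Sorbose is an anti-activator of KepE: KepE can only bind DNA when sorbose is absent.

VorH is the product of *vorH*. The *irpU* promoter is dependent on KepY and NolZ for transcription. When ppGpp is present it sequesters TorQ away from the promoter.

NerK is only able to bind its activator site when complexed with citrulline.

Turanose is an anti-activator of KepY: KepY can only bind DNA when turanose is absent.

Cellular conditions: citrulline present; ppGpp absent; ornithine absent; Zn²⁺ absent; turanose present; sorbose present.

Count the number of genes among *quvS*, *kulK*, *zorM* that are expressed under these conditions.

Zn²⁺ is absent, so QilG is active.
With repressor QilG bound, *vorH* is not transcribed.
So VorH is not produced.
Turanose is present, so KepY is inactive.
Ornithine is absent, so NolZ is active.
Required activator KepY is absent, so *irpU* is not transcribed.
So IrpU is not produced.
Required activator VorH is absent, so *quvS* is not transcribed.
→ *quvS* is OFF.
ppGpp is absent, so TorQ is active.
No repressor is bound and TorQ is active, so *kulK* is transcribed.
→ *kulK* is ON.
Sorbose is present, so KepE is inactive.
Citrulline is present, so NerK is active.
Activator NerK is present, so *zorM* is transcribed.
→ *zorM* is ON.
2 of the 3 genes are transcribed.

2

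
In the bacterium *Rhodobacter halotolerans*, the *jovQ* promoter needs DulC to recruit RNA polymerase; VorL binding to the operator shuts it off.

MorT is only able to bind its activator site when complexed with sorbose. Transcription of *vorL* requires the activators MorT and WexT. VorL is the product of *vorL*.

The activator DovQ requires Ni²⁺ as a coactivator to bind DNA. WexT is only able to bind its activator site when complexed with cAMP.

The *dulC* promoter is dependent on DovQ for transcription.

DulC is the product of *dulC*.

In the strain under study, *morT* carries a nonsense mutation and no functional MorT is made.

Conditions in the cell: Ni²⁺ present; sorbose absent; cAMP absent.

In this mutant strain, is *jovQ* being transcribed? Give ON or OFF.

MorT is non-functional in this strain, so it has no effect.
cAMP is absent, so WexT is inactive.
Required activator MorT is absent, so *vorL* is not transcribed.
So VorL is not produced.
Ni²⁺ is present, so DovQ is active.
No repressor is bound and DovQ is active, so *dulC* is transcribed.
So DulC is produced and active.
No repressor is bound and DulC is active, so *jovQ* is transcribed.

ON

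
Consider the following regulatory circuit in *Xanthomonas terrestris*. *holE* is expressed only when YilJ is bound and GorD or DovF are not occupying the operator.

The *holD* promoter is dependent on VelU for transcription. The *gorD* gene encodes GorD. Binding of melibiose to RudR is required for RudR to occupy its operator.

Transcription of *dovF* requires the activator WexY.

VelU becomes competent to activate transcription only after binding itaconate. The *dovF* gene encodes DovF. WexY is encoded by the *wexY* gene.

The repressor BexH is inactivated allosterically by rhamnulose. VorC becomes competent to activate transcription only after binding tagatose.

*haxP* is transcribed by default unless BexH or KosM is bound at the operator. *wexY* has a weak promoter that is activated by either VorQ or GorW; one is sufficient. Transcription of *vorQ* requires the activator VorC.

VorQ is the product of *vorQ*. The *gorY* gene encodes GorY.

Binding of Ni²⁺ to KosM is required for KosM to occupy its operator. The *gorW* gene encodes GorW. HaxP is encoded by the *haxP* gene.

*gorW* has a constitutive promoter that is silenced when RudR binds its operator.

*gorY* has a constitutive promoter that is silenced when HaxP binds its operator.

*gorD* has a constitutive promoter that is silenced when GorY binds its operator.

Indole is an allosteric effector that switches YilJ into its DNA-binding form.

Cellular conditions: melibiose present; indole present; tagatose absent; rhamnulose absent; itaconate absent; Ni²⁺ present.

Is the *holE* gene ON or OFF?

Indole is present, so YilJ is active.
Rhamnulose is absent, so BexH is active.
Ni²⁺ is present, so KosM is active.
With repressor BexH bound, *haxP* is not transcribed.
So HaxP is not produced.
With no repressor bound, *gorY* is transcribed.
So GorY is produced and active.
With repressor GorY bound, *gorD* is not transcribed.
So GorD is not produced.
Tagatose is absent, so VorC is inactive.
Required activator VorC is absent, so *vorQ* is not transcribed.
So VorQ is not produced.
Melibiose is present, so RudR is active.
With repressor RudR bound, *gorW* is not transcribed.
So GorW is not produced.
No activator is available at the *wexY* promoter, so *wexY* is not transcribed.
So WexY is not produced.
Required activator WexY is absent, so *dovF* is not transcribed.
So DovF is not produced.
No repressor is bound and YilJ is active, so *holE* is transcribed.

ON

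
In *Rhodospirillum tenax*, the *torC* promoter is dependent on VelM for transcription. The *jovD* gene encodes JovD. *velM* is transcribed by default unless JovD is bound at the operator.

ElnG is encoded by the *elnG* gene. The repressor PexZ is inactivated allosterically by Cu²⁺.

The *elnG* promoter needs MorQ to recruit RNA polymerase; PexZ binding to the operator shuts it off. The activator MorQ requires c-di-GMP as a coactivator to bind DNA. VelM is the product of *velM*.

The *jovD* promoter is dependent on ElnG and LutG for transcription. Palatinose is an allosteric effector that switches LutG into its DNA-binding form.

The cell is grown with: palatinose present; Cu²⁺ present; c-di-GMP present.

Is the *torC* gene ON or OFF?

c-di-GMP is present, so MorQ is active.
Cu²⁺ is present, so PexZ is inactive.
No repressor is bound and MorQ is active, so *elnG* is transcribed.
So ElnG is produced and active.
Palatinose is present, so LutG is active.
No repressor is bound and ElnG and LutG are active, so *jovD* is transcribed.
So JovD is produced and active.
With repressor JovD bound, *velM* is not transcribed.
So VelM is not produced.
Required activator VelM is absent, so *torC* is not transcribed.

OFF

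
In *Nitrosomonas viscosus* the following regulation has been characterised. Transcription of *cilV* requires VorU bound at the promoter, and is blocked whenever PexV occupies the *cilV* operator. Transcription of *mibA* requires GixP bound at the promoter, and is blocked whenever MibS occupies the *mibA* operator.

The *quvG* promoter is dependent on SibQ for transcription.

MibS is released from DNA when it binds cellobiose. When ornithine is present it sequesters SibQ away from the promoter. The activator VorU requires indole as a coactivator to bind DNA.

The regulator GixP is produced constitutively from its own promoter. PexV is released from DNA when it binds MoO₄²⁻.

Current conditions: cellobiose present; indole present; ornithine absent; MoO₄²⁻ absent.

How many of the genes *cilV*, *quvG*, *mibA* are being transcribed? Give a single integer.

Indole is present, so VorU is active.
MoO₄²⁻ is absent, so PexV is active.
With repressor PexV bound, *cilV* is not transcribed.
→ *cilV* is OFF.
Ornithine is absent, so SibQ is active.
No repressor is bound and SibQ is active, so *quvG* is transcribed.
→ *quvG* is ON.
Cellobiose is present, so MibS is inactive.
GixP is produced constitutively and is active.
No repressor is bound and GixP is active, so *mibA* is transcribed.
→ *mibA* is ON.
2 of the 3 genes are transcribed.

2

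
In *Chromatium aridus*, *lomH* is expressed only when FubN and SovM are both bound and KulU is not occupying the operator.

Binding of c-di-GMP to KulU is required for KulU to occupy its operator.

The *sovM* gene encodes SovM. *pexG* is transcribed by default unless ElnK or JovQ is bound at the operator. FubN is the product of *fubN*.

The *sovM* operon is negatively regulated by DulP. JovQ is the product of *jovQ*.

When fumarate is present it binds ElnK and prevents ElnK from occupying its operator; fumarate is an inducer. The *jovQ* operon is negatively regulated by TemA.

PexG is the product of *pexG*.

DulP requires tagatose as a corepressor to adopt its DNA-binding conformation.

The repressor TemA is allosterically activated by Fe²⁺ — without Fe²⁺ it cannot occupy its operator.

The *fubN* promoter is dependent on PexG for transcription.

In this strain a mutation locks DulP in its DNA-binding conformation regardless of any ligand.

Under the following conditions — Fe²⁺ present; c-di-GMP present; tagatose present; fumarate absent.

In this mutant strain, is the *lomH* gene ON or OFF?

c-di-GMP is present, so KulU is active.
Fumarate is absent, so ElnK is active.
Fe²⁺ is present, so TemA is active.
With repressor TemA bound, *jovQ* is not transcribed.
So JovQ is not produced.
With repressor ElnK bound, *pexG* is not transcribed.
So PexG is not produced.
Required activator PexG is absent, so *fubN* is not transcribed.
So FubN is not produced.
DulP is constitutively active in this strain.
With repressor DulP bound, *sovM* is not transcribed.
So SovM is not produced.
With repressor KulU bound, *lomH* is not transcribed.

OFF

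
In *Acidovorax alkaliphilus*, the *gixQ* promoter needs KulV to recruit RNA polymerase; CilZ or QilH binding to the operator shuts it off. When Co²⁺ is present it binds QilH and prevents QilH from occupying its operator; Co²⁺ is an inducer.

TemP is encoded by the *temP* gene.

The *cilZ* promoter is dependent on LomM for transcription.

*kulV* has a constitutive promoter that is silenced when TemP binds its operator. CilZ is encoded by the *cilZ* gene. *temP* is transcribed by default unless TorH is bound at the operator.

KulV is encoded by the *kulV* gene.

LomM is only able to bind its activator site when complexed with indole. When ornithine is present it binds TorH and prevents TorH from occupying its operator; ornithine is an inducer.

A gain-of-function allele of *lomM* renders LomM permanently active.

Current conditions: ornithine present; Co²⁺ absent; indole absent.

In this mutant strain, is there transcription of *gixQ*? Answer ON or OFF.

OFF

Ornithine is present, so TorH is inactive.
With no repressor bound, *temP* is transcribed.
So TemP is produced and active.
With repressor TemP bound, *kulV* is not transcribed.
So KulV is not produced.
LomM is constitutively active in this strain.
No repressor is bound and LomM is active, so *cilZ* is transcribed.
So CilZ is produced and active.
Co²⁺ is absent, so QilH is active.
With repressor CilZ bound, *gixQ* is not transcribed.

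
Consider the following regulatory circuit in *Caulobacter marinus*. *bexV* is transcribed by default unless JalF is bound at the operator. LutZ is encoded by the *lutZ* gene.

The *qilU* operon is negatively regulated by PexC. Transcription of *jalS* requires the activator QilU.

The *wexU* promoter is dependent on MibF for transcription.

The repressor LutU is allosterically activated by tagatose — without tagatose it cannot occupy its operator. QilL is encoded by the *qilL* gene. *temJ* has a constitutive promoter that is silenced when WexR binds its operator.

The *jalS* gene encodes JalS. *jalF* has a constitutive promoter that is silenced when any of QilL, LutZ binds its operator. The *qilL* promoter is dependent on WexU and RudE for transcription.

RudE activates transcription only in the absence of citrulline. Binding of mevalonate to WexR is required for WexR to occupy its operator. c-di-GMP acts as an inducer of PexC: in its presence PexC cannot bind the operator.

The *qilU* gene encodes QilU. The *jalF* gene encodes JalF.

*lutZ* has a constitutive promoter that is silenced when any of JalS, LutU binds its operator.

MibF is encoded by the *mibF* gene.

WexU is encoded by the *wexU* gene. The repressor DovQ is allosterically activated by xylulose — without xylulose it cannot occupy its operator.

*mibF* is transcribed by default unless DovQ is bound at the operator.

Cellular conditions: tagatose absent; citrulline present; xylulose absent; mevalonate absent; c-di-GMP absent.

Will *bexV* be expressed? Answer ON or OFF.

ON

Xylulose is absent, so DovQ is inactive.
With no repressor bound, *mibF* is transcribed.
So MibF is produced and active.
No repressor is bound and MibF is active, so *wexU* is transcribed.
So WexU is produced and active.
Citrulline is present, so RudE is inactive.
Required activator RudE is absent, so *qilL* is not transcribed.
So QilL is not produced.
c-di-GMP is absent, so PexC is active.
With repressor PexC bound, *qilU* is not transcribed.
So QilU is not produced.
Required activator QilU is absent, so *jalS* is not transcribed.
So JalS is not produced.
Tagatose is absent, so LutU is inactive.
With no repressor bound, *lutZ* is transcribed.
So LutZ is produced and active.
With repressor LutZ bound, *jalF* is not transcribed.
So JalF is not produced.
With no repressor bound, *bexV* is transcribed.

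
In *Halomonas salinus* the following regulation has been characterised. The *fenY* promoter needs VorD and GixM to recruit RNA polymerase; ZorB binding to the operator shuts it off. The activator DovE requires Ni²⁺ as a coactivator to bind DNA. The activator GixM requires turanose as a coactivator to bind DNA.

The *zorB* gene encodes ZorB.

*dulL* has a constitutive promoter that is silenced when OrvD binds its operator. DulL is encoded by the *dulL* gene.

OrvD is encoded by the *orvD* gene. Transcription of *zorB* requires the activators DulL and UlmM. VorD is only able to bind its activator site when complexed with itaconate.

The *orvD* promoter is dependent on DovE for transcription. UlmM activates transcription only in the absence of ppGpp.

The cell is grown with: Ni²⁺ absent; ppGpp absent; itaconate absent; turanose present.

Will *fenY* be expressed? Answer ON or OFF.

Itaconate is absent, so VorD is inactive.
Turanose is present, so GixM is active.
Ni²⁺ is absent, so DovE is inactive.
Required activator DovE is absent, so *orvD* is not transcribed.
So OrvD is not produced.
With no repressor bound, *dulL* is transcribed.
So DulL is produced and active.
ppGpp is absent, so UlmM is active.
No repressor is bound and DulL and UlmM are active, so *zorB* is transcribed.
So ZorB is produced and active.
With repressor ZorB bound, *fenY* is not transcribed.

OFF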